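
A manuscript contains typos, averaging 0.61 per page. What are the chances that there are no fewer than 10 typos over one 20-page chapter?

Over the interval, μ = 0.61 × 20 = 12.2 (a 20-page chapter = 20 pages).
P(N ≥ 10) = 1 − P(N ≤ 9) = 1 − Σ_{j=0}^{9} e^(−μ) μ^j/j! ≈ 0.7746.

0.7746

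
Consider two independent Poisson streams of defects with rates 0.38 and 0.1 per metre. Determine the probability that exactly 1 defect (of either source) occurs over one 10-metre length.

0.0395

Independent Poisson processes superpose: combined rate λ = 0.38 + 0.1 = 0.48 per metre.
Over the interval, μ = 0.48 × 10 = 4.8 (a 10-metre length = 10 metres).
P(N = 1) = e^(−4.8) · 4.8^1/1! ≈ 0.0395.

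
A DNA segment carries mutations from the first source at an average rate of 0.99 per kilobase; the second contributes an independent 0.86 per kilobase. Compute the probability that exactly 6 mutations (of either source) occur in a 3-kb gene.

0.1578

Independent Poisson processes superpose: combined rate λ = 0.99 + 0.86 = 1.85 per kilobase.
Over the interval, μ = 1.85 × 3 = 5.55 (a 3-kb gene = 3 kilobases).
P(N = 6) = e^(−5.55) · 5.55^6/6! ≈ 0.1578.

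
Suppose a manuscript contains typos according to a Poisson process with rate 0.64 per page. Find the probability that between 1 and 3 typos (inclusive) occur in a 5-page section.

0.5618

Over the interval, μ = 0.64 × 5 = 3.2 (a 5-page section = 5 pages).
P(1 ≤ N ≤ 3) = Σ_{j=1}^{3} e^(−3.2) · 3.2^j/j! ≈ 0.5618.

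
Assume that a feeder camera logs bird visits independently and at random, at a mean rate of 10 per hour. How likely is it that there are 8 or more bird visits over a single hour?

0.7798

With mean μ = 10 per hour,
P(N ≥ 8) = 1 − P(N ≤ 7) = 1 − Σ_{j=0}^{7} e^(−μ) μ^j/j! ≈ 0.7798.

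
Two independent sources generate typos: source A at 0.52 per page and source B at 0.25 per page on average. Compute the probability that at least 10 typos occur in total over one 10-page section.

0.2469

Independent Poisson processes superpose: combined rate λ = 0.52 + 0.25 = 0.77 per page.
Over the interval, μ = 0.77 × 10 = 7.7 (a 10-page section = 10 pages).
P(N ≥ 10) = 1 − P(N ≤ 9) ≈ 0.2469.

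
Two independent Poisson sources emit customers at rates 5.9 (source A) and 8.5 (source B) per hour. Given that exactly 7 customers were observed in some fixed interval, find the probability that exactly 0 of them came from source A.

Given the total, each event is independently from source A with probability p = λ_A/(λ_A+λ_B) = 5.9/14.4 ≈ 0.4097.
So K ~ Binomial(7, 5.9/14.4): P(K = 0) = C(7,0) · (5.9/14.4)^0 · (8.5/14.4)^7 ≈ 0.0250.

0.0250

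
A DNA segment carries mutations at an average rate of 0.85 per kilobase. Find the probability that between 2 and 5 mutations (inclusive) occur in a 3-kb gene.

Over the interval, μ = 0.85 × 3 = 2.55 (a 3-kb gene = 3 kilobases).
P(2 ≤ N ≤ 5) = Σ_{j=2}^{5} e^(−2.55) · 2.55^j/j! ≈ 0.6774.

0.6774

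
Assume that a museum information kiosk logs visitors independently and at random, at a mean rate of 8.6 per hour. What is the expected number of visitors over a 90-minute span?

E[N] = λt = 8.6 × 1.5 = 12.9 (a 90-minute span = 1.5 hours).

12.9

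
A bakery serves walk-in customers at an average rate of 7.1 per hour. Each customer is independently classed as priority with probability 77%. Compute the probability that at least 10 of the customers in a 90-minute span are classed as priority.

Thinning: the customers that are classed as priority themselves form a Poisson process with rate 0.77 × 7.1 = 5.467 per hour.
Over the interval, μ = 5.467 × 1.5 = 8.2005 (a 90-minute span = 1.5 hours).
P(N ≥ 10) = 1 − P(N ≤ 9) ≈ 0.3085.

0.3085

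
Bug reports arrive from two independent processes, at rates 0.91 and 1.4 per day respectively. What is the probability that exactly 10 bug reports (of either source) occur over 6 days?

0.0690

Independent Poisson processes superpose: combined rate λ = 0.91 + 1.4 = 2.31 per day.
Over the interval, μ = 2.31 × 6 = 13.86 (6 days).
P(N = 10) = e^(−13.86) · 13.86^10/10! ≈ 0.0690.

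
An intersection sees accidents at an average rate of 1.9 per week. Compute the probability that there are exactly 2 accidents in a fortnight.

0.1615

Over the interval, μ = 1.9 × 2 = 3.8 (a fortnight = 2 weeks).
P(N = 2) = e^(−μ) μ^2/2! = e^(−3.8) · 3.8^2/2 ≈ 0.1615.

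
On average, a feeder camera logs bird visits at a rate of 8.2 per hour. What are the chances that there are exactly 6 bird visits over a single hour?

0.1160

With mean μ = 8.2 per hour,
P(N = 6) = e^(−μ) μ^6/6! = e^(−8.2) · 8.2^6/720 ≈ 0.1160.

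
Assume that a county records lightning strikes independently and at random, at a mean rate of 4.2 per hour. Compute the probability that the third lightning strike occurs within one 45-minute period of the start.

Over the interval, μ = 4.2 × 0.75 = 3.15 (a 45-minute period = 0.75 hours).
The third arrival falls in the interval iff at least 3 events occur there: P(S_3 ≤ t) = P(N ≥ 3) = 1 − P(N ≤ 2) ≈ 0.6096.

0.6096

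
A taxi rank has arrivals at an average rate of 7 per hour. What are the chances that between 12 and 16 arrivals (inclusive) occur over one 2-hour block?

0.4959

Over the interval, μ = 7 × 2 = 14 (a 2-hour block = 2 hours).
P(12 ≤ N ≤ 16) = Σ_{j=12}^{16} e^(−14) · 14^j/j! ≈ 0.4959.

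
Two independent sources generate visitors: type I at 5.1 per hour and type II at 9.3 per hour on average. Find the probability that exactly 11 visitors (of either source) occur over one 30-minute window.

Independent Poisson processes superpose: combined rate λ = 5.1 + 9.3 = 14.4 per hour.
Over the interval, μ = 14.4 × 0.5 = 7.2 (a 30-minute window = 0.5 hours).
P(N = 11) = e^(−7.2) · 7.2^11/11! ≈ 0.0504.

0.0504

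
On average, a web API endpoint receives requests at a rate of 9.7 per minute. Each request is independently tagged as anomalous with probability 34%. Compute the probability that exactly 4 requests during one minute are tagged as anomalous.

Thinning: the requests that are tagged as anomalous themselves form a Poisson process with rate 0.34 × 9.7 = 3.298 per minute.
So μ = 3.298.
P(N = 4) = e^(−3.298) · 3.298^4/4! ≈ 0.1822.

0.1822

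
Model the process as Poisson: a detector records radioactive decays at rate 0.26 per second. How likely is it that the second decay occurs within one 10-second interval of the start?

Over the interval, μ = 0.26 × 10 = 2.6 (a 10-second interval = 10 seconds).
The second arrival falls in the interval iff at least 2 events occur there: P(S_2 ≤ t) = P(N ≥ 2) = 1 − P(N ≤ 1) ≈ 0.7326.

0.7326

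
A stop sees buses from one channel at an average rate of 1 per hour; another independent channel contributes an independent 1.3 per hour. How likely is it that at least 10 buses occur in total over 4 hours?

0.4389

Independent Poisson processes superpose: combined rate λ = 1 + 1.3 = 2.3 per hour.
Over the interval, μ = 2.3 × 4 = 9.2 (4 hours).
P(N ≥ 10) = 1 − P(N ≤ 9) ≈ 0.4389.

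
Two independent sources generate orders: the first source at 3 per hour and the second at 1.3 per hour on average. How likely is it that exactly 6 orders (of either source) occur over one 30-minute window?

0.0160

Independent Poisson processes superpose: combined rate λ = 3 + 1.3 = 4.3 per hour.
Over the interval, μ = 4.3 × 0.5 = 2.15 (a 30-minute window = 0.5 hours).
P(N = 6) = e^(−2.15) · 2.15^6/6! ≈ 0.0160.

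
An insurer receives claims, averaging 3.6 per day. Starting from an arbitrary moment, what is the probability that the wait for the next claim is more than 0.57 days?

The wait for the next event is exponential with rate λ = 3.6 per day.
P(T > 0.57) = e^(−λt) = e^(−3.6 × 0.57) = e^(−2.052) ≈ 0.1285.

0.1285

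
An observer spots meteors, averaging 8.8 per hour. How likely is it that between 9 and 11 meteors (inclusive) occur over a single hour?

0.3397

With mean μ = 8.8 per hour,
P(9 ≤ N ≤ 11) = Σ_{j=9}^{11} e^(−8.8) · 8.8^j/j! ≈ 0.3397.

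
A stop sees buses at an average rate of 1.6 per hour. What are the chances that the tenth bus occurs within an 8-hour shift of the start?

0.8206

Over the interval, μ = 1.6 × 8 = 12.8 (an 8-hour shift = 8 hours).
The tenth arrival falls in the interval iff at least 10 events occur there: P(S_10 ≤ t) = P(N ≥ 10) = 1 − P(N ≤ 9) ≈ 0.8206.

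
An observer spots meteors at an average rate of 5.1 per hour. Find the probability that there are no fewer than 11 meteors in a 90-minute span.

0.1510

Over the interval, μ = 5.1 × 1.5 = 7.65 (a 90-minute span = 1.5 hours).
P(N ≥ 11) = 1 − P(N ≤ 10) = 1 − Σ_{j=0}^{10} e^(−μ) μ^j/j! ≈ 0.1510.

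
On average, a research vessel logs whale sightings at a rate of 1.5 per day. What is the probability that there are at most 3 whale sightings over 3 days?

Over the interval, μ = 1.5 × 3 = 4.5 (3 days).
P(N ≤ 3) = Σ_{j=0}^{3} e^(−μ) μ^j/j! ≈ 0.3423.

0.3423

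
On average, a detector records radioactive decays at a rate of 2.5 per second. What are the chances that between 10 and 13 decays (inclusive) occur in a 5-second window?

Over the interval, μ = 2.5 × 5 = 12.5 (a 5-second window = 5 seconds).
P(10 ≤ N ≤ 13) = Σ_{j=10}^{13} e^(−12.5) · 12.5^j/j! ≈ 0.4264.

0.4264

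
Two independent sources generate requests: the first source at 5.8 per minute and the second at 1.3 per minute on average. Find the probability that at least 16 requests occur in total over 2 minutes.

Independent Poisson processes superpose: combined rate λ = 5.8 + 1.3 = 7.1 per minute.
Over the interval, μ = 7.1 × 2 = 14.2 (2 minutes).
P(N ≥ 16) = 1 − P(N ≤ 15) ≈ 0.3506.

0.3506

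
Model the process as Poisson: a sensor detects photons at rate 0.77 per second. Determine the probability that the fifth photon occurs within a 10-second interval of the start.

Over the interval, μ = 0.77 × 10 = 7.7 (a 10-second interval = 10 seconds).
The fifth arrival falls in the interval iff at least 5 events occur there: P(S_5 ≤ t) = P(N ≥ 5) = 1 − P(N ≤ 4) ≈ 0.8819.

0.8819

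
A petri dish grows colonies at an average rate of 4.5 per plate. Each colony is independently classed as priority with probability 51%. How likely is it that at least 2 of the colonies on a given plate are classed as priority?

Thinning: the colonies that are classed as priority themselves form a Poisson process with rate 0.51 × 4.5 = 2.295 per plate.
So μ = 2.295.
P(N ≥ 2) = 1 − P(N ≤ 1) ≈ 0.6680.

0.6680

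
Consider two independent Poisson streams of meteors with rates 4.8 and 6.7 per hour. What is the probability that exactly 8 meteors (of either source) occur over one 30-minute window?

0.0943

Independent Poisson processes superpose: combined rate λ = 4.8 + 6.7 = 11.5 per hour.
Over the interval, μ = 11.5 × 0.5 = 5.75 (a 30-minute window = 0.5 hours).
P(N = 8) = e^(−5.75) · 5.75^8/8! ≈ 0.0943.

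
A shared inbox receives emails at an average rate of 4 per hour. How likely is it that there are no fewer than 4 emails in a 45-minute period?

0.3528

Over the interval, μ = 4 × 0.75 = 3 (a 45-minute period = 0.75 hours).
P(N ≥ 4) = 1 − P(N ≤ 3) = 1 − Σ_{j=0}^{3} e^(−μ) μ^j/j! ≈ 0.3528.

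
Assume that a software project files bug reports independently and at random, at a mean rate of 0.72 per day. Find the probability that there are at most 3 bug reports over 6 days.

0.3736

Over the interval, μ = 0.72 × 6 = 4.32 (6 days).
P(N ≤ 3) = Σ_{j=0}^{3} e^(−μ) μ^j/j! ≈ 0.3736.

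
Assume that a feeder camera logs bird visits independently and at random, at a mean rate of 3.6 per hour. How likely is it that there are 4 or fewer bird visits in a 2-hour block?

Over the interval, μ = 3.6 × 2 = 7.2 (a 2-hour block = 2 hours).
P(N ≤ 4) = Σ_{j=0}^{4} e^(−μ) μ^j/j! ≈ 0.1555.

0.1555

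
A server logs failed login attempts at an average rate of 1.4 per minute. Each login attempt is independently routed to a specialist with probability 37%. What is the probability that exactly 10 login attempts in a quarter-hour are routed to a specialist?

Thinning: the login attempts that are routed to a specialist themselves form a Poisson process with rate 0.37 × 1.4 = 0.518 per minute.
Over the interval, μ = 0.518 × 15 = 7.77 (a quarter-hour = 15 minutes).
P(N = 10) = e^(−7.77) · 7.77^10/10! ≈ 0.0933.

0.0933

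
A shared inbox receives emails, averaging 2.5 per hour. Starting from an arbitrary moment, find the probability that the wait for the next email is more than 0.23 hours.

The wait for the next event is exponential with rate λ = 2.5 per hour.
P(T > 0.23) = e^(−λt) = e^(−2.5 × 0.23) = e^(−0.575) ≈ 0.5627.

0.5627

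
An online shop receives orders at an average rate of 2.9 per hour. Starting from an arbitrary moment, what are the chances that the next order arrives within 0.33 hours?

Inter-arrival times are exponential with rate λ = 2.9 per hour.
P(T ≤ 0.33) = 1 − e^(−λt) = 1 − e^(−2.9 × 0.33) = 1 − e^(−0.957) ≈ 0.6160.

0.6160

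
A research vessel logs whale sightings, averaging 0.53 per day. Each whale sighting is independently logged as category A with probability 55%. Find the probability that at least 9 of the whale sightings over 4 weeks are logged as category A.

0.4301

Thinning: the whale sightings that are logged as category A themselves form a Poisson process with rate 0.55 × 0.53 = 0.2915 per day.
Over the interval, μ = 0.2915 × 28 = 8.162 (4 weeks = 28 days).
P(N ≥ 9) = 1 − P(N ≤ 8) ≈ 0.4301.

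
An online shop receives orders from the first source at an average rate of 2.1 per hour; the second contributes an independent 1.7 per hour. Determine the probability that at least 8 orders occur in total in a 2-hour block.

Independent Poisson processes superpose: combined rate λ = 2.1 + 1.7 = 3.8 per hour.
Over the interval, μ = 3.8 × 2 = 7.6 (a 2-hour block = 2 hours).
P(N ≥ 8) = 1 − P(N ≤ 7) ≈ 0.4900.

0.4900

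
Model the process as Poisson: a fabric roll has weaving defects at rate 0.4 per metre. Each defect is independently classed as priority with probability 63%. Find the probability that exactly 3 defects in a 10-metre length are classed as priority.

Thinning: the defects that are classed as priority themselves form a Poisson process with rate 0.63 × 0.4 = 0.252 per metre.
Over the interval, μ = 0.252 × 10 = 2.52 (a 10-metre length = 10 metres).
P(N = 3) = e^(−2.52) · 2.52^3/3! ≈ 0.2146.

0.2146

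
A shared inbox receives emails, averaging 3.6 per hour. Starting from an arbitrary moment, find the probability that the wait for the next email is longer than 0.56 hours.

The wait for the next event is exponential with rate λ = 3.6 per hour.
P(T > 0.56) = e^(−λt) = e^(−3.6 × 0.56) = e^(−2.016) ≈ 0.1332.

0.1332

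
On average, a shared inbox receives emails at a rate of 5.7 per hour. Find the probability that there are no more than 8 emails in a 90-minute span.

Over the interval, μ = 5.7 × 1.5 = 8.55 (a 90-minute span = 1.5 hours).
P(N ≤ 8) = Σ_{j=0}^{8} e^(−μ) μ^j/j! ≈ 0.5162.

0.5162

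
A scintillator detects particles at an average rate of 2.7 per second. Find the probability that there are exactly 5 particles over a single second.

0.0804

With mean μ = 2.7 per second,
P(N = 5) = e^(−μ) μ^5/5! = e^(−2.7) · 2.7^5/120 ≈ 0.0804.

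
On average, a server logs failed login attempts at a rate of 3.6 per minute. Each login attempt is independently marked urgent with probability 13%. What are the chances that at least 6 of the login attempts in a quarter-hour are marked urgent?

0.7018

Thinning: the login attempts that are marked urgent themselves form a Poisson process with rate 0.13 × 3.6 = 0.468 per minute.
Over the interval, μ = 0.468 × 15 = 7.02 (a quarter-hour = 15 minutes).
P(N ≥ 6) = 1 − P(N ≤ 5) ≈ 0.7018.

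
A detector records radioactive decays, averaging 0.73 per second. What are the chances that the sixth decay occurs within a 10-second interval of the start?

Over the interval, μ = 0.73 × 10 = 7.3 (a 10-second interval = 10 seconds).
The sixth arrival falls in the interval iff at least 6 events occur there: P(S_6 ≤ t) = P(N ≥ 6) = 1 − P(N ≤ 5) ≈ 0.7360.

0.7360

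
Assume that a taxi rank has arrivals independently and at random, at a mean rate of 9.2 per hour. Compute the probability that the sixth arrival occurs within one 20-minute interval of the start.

Over the interval, μ = 9.2 × 1/3 ≈ 3.06667 (a 20-minute interval = 1/3 hours).
The sixth arrival falls in the interval iff at least 6 events occur there: P(S_6 ≤ t) = P(N ≥ 6) = 1 − P(N ≤ 5) ≈ 0.0908.

0.0908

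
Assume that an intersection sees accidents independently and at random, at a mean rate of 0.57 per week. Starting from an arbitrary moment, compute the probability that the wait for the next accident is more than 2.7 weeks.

0.2146

The wait for the next event is exponential with rate λ = 0.57 per week.
P(T > 2.7) = e^(−λt) = e^(−0.57 × 2.7) = e^(−1.539) ≈ 0.2146.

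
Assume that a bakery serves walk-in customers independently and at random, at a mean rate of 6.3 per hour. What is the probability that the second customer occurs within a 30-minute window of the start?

0.8222

Over the interval, μ = 6.3 × 0.5 = 3.15 (a 30-minute window = 0.5 hours).
The second arrival falls in the interval iff at least 2 events occur there: P(S_2 ≤ t) = P(N ≥ 2) = 1 − P(N ≤ 1) ≈ 0.8222.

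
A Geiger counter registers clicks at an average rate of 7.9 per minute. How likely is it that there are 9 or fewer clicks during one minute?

With mean μ = 7.9 per minute,
P(N ≤ 9) = Σ_{j=0}^{9} e^(−μ) μ^j/j! ≈ 0.7290.

0.7290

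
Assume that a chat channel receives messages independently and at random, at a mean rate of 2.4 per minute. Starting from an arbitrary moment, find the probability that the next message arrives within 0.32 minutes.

0.5361

Inter-arrival times are exponential with rate λ = 2.4 per minute.
P(T ≤ 0.32) = 1 − e^(−λt) = 1 − e^(−2.4 × 0.32) = 1 − e^(−0.768) ≈ 0.5361.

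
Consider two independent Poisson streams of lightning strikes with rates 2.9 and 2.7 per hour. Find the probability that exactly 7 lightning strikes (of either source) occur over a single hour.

Independent Poisson processes superpose: combined rate λ = 2.9 + 2.7 = 5.6 per hour.
So μ = 5.6.
P(N = 7) = e^(−5.6) · 5.6^7/7! ≈ 0.1267.

0.1267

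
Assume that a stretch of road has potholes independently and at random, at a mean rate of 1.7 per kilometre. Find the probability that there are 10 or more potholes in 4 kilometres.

Over the interval, μ = 1.7 × 4 = 6.8 (4 kilometres).
P(N ≥ 10) = 1 − P(N ≤ 9) = 1 − Σ_{j=0}^{9} e^(−μ) μ^j/j! ≈ 0.1498.

0.1498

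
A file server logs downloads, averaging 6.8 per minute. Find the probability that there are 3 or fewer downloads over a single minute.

With mean μ = 6.8 per minute,
P(N ≤ 3) = Σ_{j=0}^{3} e^(−μ) μ^j/j! ≈ 0.0928.

0.0928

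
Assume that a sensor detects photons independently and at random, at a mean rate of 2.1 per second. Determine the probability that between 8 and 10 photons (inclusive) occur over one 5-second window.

Over the interval, μ = 2.1 × 5 = 10.5 (a 5-second window = 5 seconds).
P(8 ≤ N ≤ 10) = Σ_{j=8}^{10} e^(−10.5) · 10.5^j/j! ≈ 0.3422.

0.3422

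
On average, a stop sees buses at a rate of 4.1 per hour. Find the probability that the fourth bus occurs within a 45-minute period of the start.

0.3696

Over the interval, μ = 4.1 × 0.75 = 3.075 (a 45-minute period = 0.75 hours).
The fourth arrival falls in the interval iff at least 4 events occur there: P(S_4 ≤ t) = P(N ≥ 4) = 1 − P(N ≤ 3) ≈ 0.3696.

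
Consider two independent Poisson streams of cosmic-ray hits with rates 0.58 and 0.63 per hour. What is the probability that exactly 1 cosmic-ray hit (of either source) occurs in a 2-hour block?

0.2152

Independent Poisson processes superpose: combined rate λ = 0.58 + 0.63 = 1.21 per hour.
Over the interval, μ = 1.21 × 2 = 2.42 (a 2-hour block = 2 hours).
P(N = 1) = e^(−2.42) · 2.42^1/1! ≈ 0.2152.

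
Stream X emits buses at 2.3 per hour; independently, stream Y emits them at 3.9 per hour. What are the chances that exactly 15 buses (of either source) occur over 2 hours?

0.0794

Independent Poisson processes superpose: combined rate λ = 2.3 + 3.9 = 6.2 per hour.
Over the interval, μ = 6.2 × 2 = 12.4 (2 hours).
P(N = 15) = e^(−12.4) · 12.4^15/15! ≈ 0.0794.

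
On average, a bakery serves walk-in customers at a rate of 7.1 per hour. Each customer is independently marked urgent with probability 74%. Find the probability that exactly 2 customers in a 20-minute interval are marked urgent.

Thinning: the customers that are marked urgent themselves form a Poisson process with rate 0.74 × 7.1 = 5.254 per hour.
Over the interval, μ = 5.254 × 1/3 ≈ 1.75133 (a 20-minute interval = 1/3 hours).
P(N = 2) = e^(−1.75133) · 1.75133^2/2! ≈ 0.2661.

0.2661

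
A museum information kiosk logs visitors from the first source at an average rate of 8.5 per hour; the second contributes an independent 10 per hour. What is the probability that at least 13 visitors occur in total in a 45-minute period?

Independent Poisson processes superpose: combined rate λ = 8.5 + 10 = 18.5 per hour.
Over the interval, μ = 18.5 × 0.75 = 13.875 (a 45-minute period = 0.75 hours).
P(N ≥ 13) = 1 − P(N ≤ 12) ≈ 0.6291.

0.6291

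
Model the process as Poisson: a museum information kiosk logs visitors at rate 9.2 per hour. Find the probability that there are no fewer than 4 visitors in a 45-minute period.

Over the interval, μ = 9.2 × 0.75 = 6.9 (a 45-minute period = 0.75 hours).
P(N ≥ 4) = 1 − P(N ≤ 3) = 1 − Σ_{j=0}^{3} e^(−μ) μ^j/j! ≈ 0.9129.

0.9129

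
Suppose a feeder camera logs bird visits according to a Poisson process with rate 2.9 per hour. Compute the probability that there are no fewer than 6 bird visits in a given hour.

With mean μ = 2.9 per hour,
P(N ≥ 6) = 1 − P(N ≤ 5) = 1 − Σ_{j=0}^{5} e^(−μ) μ^j/j! ≈ 0.0742.

0.0742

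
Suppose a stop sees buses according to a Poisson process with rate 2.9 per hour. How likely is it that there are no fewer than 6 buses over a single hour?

With mean μ = 2.9 per hour,
P(N ≥ 6) = 1 − P(N ≤ 5) = 1 − Σ_{j=0}^{5} e^(−μ) μ^j/j! ≈ 0.0742.

0.0742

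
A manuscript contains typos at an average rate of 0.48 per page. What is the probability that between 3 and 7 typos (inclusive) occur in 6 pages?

Over the interval, μ = 0.48 × 6 = 2.88 (6 pages).
P(3 ≤ N ≤ 7) = Σ_{j=3}^{7} e^(−2.88) · 2.88^j/j! ≈ 0.5399.

0.5399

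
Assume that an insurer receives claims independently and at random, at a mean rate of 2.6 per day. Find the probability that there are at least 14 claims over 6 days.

0.6917

Over the interval, μ = 2.6 × 6 = 15.6 (6 days).
P(N ≥ 14) = 1 − P(N ≤ 13) = 1 − Σ_{j=0}^{13} e^(−μ) μ^j/j! ≈ 0.6917.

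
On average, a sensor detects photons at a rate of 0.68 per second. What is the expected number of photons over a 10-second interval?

E[N] = λt = 0.68 × 10 = 6.8 (a 10-second interval = 10 seconds).

6.8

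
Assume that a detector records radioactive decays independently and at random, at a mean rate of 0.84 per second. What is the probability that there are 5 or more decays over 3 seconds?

Over the interval, μ = 0.84 × 3 = 2.52 (3 seconds).
P(N ≥ 5) = 1 − P(N ≤ 4) = 1 − Σ_{j=0}^{4} e^(−μ) μ^j/j! ≈ 0.1115.

0.1115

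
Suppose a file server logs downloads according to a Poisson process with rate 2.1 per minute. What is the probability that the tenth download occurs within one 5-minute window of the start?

Over the interval, μ = 2.1 × 5 = 10.5 (a 5-minute window = 5 minutes).
The tenth arrival falls in the interval iff at least 10 events occur there: P(S_10 ≤ t) = P(N ≥ 10) = 1 − P(N ≤ 9) ≈ 0.6029.

0.6029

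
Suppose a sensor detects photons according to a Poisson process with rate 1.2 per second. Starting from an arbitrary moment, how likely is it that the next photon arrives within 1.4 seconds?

0.8136

Inter-arrival times are exponential with rate λ = 1.2 per second.
P(T ≤ 1.4) = 1 − e^(−λt) = 1 − e^(−1.2 × 1.4) = 1 − e^(−1.68) ≈ 0.8136.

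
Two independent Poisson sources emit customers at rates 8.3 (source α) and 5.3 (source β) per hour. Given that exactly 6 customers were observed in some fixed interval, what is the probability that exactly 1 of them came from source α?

0.0329

Given the total, each event is independently from source α with probability p = λ_α/(λ_α+λ_β) = 8.3/13.6 ≈ 0.6103.
So K ~ Binomial(6, 8.3/13.6): P(K = 1) = C(6,1) · (8.3/13.6)^1 · (5.3/13.6)^5 ≈ 0.0329.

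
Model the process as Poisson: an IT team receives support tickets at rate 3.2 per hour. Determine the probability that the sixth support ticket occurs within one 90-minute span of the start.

0.3490

Over the interval, μ = 3.2 × 1.5 = 4.8 (a 90-minute span = 1.5 hours).
The sixth arrival falls in the interval iff at least 6 events occur there: P(S_6 ≤ t) = P(N ≥ 6) = 1 − P(N ≤ 5) ≈ 0.3490.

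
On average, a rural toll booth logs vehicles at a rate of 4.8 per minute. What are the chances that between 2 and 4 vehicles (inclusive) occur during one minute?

0.4285

With mean μ = 4.8 per minute,
P(2 ≤ N ≤ 4) = Σ_{j=2}^{4} e^(−4.8) · 4.8^j/j! ≈ 0.4285.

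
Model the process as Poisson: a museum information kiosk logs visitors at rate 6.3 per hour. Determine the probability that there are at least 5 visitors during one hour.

0.7531

With mean μ = 6.3 per hour,
P(N ≥ 5) = 1 − P(N ≤ 4) = 1 − Σ_{j=0}^{4} e^(−μ) μ^j/j! ≈ 0.7531.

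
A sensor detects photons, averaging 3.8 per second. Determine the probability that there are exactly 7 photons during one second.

0.0508

With mean μ = 3.8 per second,
P(N = 7) = e^(−μ) μ^7/7! = e^(−3.8) · 3.8^7/5040 ≈ 0.0508.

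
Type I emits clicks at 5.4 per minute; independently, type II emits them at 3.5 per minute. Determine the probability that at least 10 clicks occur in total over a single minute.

Independent Poisson processes superpose: combined rate λ = 5.4 + 3.5 = 8.9 per minute.
So μ = 8.9.
P(N ≥ 10) = 1 − P(N ≤ 9) ≈ 0.3994.

0.3994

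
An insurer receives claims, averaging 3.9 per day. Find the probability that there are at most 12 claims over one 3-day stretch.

0.6102

Over the interval, μ = 3.9 × 3 = 11.7 (a 3-day stretch = 3 days).
P(N ≤ 12) = Σ_{j=0}^{12} e^(−μ) μ^j/j! ≈ 0.6102.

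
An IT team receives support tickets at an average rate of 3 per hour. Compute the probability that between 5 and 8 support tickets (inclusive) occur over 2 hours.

Over the interval, μ = 3 × 2 = 6 (2 hours).
P(5 ≤ N ≤ 8) = Σ_{j=5}^{8} e^(−6) · 6^j/j! ≈ 0.5622.

0.5622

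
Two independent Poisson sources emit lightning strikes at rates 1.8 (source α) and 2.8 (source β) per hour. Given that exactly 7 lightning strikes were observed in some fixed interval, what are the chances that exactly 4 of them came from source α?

Given the total, each event is independently from source α with probability p = λ_α/(λ_α+λ_β) = 1.8/4.6 ≈ 0.3913.
So K ~ Binomial(7, 1.8/4.6): P(K = 4) = C(7,4) · (1.8/4.6)^4 · (2.8/4.6)^3 ≈ 0.1851.

0.1851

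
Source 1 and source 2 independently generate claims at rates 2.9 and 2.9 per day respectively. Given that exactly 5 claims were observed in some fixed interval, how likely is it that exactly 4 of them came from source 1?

Given the total, each event is independently from source 1 with probability p = λ_1/(λ_1+λ_2) = 2.9/5.8 = 0.5000.
So K ~ Binomial(5, 2.9/5.8): P(K = 4) = C(5,4) · (2.9/5.8)^4 · (2.9/5.8)^1 ≈ 0.1562.

0.1562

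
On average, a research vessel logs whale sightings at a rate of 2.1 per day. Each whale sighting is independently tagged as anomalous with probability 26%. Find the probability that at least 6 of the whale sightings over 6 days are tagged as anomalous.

0.1143

Thinning: the whale sightings that are tagged as anomalous themselves form a Poisson process with rate 0.26 × 2.1 = 0.546 per day.
Over the interval, μ = 0.546 × 6 = 3.276 (6 days).
P(N ≥ 6) = 1 − P(N ≤ 5) ≈ 0.1143.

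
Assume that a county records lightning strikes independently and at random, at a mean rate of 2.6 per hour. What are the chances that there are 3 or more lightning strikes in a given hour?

With mean μ = 2.6 per hour,
P(N ≥ 3) = 1 − P(N ≤ 2) = 1 − Σ_{j=0}^{2} e^(−μ) μ^j/j! ≈ 0.4816.

0.4816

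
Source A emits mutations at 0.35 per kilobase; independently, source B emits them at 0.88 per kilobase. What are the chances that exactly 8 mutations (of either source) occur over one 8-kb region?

0.1161

Independent Poisson processes superpose: combined rate λ = 0.35 + 0.88 = 1.23 per kilobase.
Over the interval, μ = 1.23 × 8 = 9.84 (an 8-kb region = 8 kilobases).
P(N = 8) = e^(−9.84) · 9.84^8/8! ≈ 0.1161.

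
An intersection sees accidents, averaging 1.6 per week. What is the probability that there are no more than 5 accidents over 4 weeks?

Over the interval, μ = 1.6 × 4 = 6.4 (4 weeks).
P(N ≤ 5) = Σ_{j=0}^{5} e^(−μ) μ^j/j! ≈ 0.3837.

0.3837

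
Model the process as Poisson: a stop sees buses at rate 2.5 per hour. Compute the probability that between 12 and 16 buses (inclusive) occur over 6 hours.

Over the interval, μ = 2.5 × 6 = 15 (6 hours).
P(12 ≤ N ≤ 16) = Σ_{j=12}^{16} e^(−15) · 15^j/j! ≈ 0.4794.

0.4794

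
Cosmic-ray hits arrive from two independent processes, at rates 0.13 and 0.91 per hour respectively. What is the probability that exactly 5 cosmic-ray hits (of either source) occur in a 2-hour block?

Independent Poisson processes superpose: combined rate λ = 0.13 + 0.91 = 1.04 per hour.
Over the interval, μ = 1.04 × 2 = 2.08 (a 2-hour block = 2 hours).
P(N = 5) = e^(−2.08) · 2.08^5/5! ≈ 0.0405.

0.0405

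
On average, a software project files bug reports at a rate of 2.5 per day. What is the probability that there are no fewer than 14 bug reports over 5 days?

Over the interval, μ = 2.5 × 5 = 12.5 (5 days).
P(N ≥ 14) = 1 − P(N ≤ 13) = 1 − Σ_{j=0}^{13} e^(−μ) μ^j/j! ≈ 0.3722.

0.3722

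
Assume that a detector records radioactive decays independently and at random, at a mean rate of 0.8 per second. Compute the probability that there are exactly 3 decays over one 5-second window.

0.1954

Over the interval, μ = 0.8 × 5 = 4 (a 5-second window = 5 seconds).
P(N = 3) = e^(−μ) μ^3/3! = e^(−4) · 4^3/6 ≈ 0.1954.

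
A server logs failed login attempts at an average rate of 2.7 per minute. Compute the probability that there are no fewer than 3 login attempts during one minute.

0.5064

With mean μ = 2.7 per minute,
P(N ≥ 3) = 1 − P(N ≤ 2) = 1 − Σ_{j=0}^{2} e^(−μ) μ^j/j! ≈ 0.5064.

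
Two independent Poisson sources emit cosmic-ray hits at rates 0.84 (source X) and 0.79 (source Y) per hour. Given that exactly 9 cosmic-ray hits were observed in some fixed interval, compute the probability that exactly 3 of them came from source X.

Given the total, each event is independently from source X with probability p = λ_X/(λ_X+λ_Y) = 0.84/1.63 ≈ 0.5153.
So K ~ Binomial(9, 0.84/1.63): P(K = 3) = C(9,3) · (0.84/1.63)^3 · (0.79/1.63)^6 ≈ 0.1490.

0.1490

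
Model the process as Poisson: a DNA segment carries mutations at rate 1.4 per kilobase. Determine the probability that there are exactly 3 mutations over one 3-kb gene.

0.1852

Over the interval, μ = 1.4 × 3 = 4.2 (a 3-kb gene = 3 kilobases).
P(N = 3) = e^(−μ) μ^3/3! = e^(−4.2) · 4.2^3/6 ≈ 0.1852.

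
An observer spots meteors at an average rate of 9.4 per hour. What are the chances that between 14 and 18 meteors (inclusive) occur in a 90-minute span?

0.4231

Over the interval, μ = 9.4 × 1.5 = 14.1 (a 90-minute span = 1.5 hours).
P(14 ≤ N ≤ 18) = Σ_{j=14}^{18} e^(−14.1) · 14.1^j/j! ≈ 0.4231.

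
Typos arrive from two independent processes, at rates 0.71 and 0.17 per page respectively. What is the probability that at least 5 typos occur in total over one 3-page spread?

0.1283

Independent Poisson processes superpose: combined rate λ = 0.71 + 0.17 = 0.88 per page.
Over the interval, μ = 0.88 × 3 = 2.64 (a 3-page spread = 3 pages).
P(N ≥ 5) = 1 − P(N ≤ 4) ≈ 0.1283.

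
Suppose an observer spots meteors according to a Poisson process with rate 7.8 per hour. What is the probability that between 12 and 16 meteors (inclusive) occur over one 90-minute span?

0.4179

Over the interval, μ = 7.8 × 1.5 = 11.7 (a 90-minute span = 1.5 hours).
P(12 ≤ N ≤ 16) = Σ_{j=12}^{16} e^(−11.7) · 11.7^j/j! ≈ 0.4179.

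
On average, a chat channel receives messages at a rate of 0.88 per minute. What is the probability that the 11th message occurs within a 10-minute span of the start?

0.2706

Over the interval, μ = 0.88 × 10 = 8.8 (a 10-minute span = 10 minutes).
The 11th arrival falls in the interval iff at least 11 events occur there: P(S_11 ≤ t) = P(N ≥ 11) = 1 − P(N ≤ 10) ≈ 0.2706.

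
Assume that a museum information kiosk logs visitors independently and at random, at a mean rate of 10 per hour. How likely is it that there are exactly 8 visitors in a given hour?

0.1126

With mean μ = 10 per hour,
P(N = 8) = e^(−μ) μ^8/8! = e^(−10) · 10^8/40320 ≈ 0.1126.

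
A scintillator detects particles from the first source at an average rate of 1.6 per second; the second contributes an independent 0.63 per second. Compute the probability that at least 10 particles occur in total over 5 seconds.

Independent Poisson processes superpose: combined rate λ = 1.6 + 0.63 = 2.23 per second.
Over the interval, μ = 2.23 × 5 = 11.15 (5 seconds).
P(N ≥ 10) = 1 − P(N ≤ 9) ≈ 0.6755.

0.6755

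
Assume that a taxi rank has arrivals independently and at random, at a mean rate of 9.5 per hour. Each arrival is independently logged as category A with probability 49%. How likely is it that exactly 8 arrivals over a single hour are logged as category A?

Thinning: the arrivals that are logged as category A themselves form a Poisson process with rate 0.49 × 9.5 = 4.655 per hour.
So μ = 4.655.
P(N = 8) = e^(−4.655) · 4.655^8/8! ≈ 0.0520.

0.0520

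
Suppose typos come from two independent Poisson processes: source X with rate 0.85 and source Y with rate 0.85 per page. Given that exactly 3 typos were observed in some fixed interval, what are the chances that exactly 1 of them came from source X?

0.3750

Given the total, each event is independently from source X with probability p = λ_X/(λ_X+λ_Y) = 0.85/1.7 = 0.5000.
So K ~ Binomial(3, 0.85/1.7): P(K = 1) = C(3,1) · (0.85/1.7)^1 · (0.85/1.7)^2 ≈ 0.3750.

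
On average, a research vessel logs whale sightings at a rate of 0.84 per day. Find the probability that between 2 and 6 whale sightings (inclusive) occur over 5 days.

Over the interval, μ = 0.84 × 5 = 4.2 (5 days).
P(2 ≤ N ≤ 6) = Σ_{j=2}^{6} e^(−4.2) · 4.2^j/j! ≈ 0.7895.

0.7895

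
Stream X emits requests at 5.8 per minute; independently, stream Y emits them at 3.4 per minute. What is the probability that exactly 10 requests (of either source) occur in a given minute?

0.1210

Independent Poisson processes superpose: combined rate λ = 5.8 + 3.4 = 9.2 per minute.
So μ = 9.2.
P(N = 10) = e^(−9.2) · 9.2^10/10! ≈ 0.1210.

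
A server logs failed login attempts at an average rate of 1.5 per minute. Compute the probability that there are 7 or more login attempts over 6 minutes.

0.7932

Over the interval, μ = 1.5 × 6 = 9 (6 minutes).
P(N ≥ 7) = 1 − P(N ≤ 6) = 1 − Σ_{j=0}^{6} e^(−μ) μ^j/j! ≈ 0.7932.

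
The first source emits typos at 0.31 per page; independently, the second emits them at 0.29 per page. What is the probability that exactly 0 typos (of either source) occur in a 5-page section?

0.0498

Independent Poisson processes superpose: combined rate λ = 0.31 + 0.29 = 0.6 per page.
Over the interval, μ = 0.6 × 5 = 3 (a 5-page section = 5 pages).
P(N = 0) = e^(−3) · 3^0/0! ≈ 0.0498.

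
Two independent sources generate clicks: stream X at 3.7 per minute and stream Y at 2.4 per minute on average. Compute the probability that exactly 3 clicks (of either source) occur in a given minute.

0.0848

Independent Poisson processes superpose: combined rate λ = 3.7 + 2.4 = 6.1 per minute.
So μ = 6.1.
P(N = 3) = e^(−6.1) · 6.1^3/3! ≈ 0.0848.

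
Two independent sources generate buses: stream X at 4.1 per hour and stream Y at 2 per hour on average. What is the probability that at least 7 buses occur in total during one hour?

0.4098

Independent Poisson processes superpose: combined rate λ = 4.1 + 2 = 6.1 per hour.
So μ = 6.1.
P(N ≥ 7) = 1 − P(N ≤ 6) ≈ 0.4098.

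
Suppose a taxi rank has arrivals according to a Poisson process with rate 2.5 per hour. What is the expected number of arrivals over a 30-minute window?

1.25

E[N] = λt = 2.5 × 0.5 = 1.25 (a 30-minute window = 0.5 hours).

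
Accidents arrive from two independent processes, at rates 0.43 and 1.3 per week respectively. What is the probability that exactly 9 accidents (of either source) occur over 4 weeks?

0.0991

Independent Poisson processes superpose: combined rate λ = 0.43 + 1.3 = 1.73 per week.
Over the interval, μ = 1.73 × 4 = 6.92 (4 weeks).
P(N = 9) = e^(−6.92) · 6.92^9/9! ≈ 0.0991.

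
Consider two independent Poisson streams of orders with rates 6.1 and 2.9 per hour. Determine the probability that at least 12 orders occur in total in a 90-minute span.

Independent Poisson processes superpose: combined rate λ = 6.1 + 2.9 = 9 per hour.
Over the interval, μ = 9 × 1.5 = 13.5 (a 90-minute span = 1.5 hours).
P(N ≥ 12) = 1 − P(N ≤ 11) ≈ 0.6955.

0.6955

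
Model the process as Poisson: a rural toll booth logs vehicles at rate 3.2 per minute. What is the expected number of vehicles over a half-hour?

E[N] = λt = 3.2 × 30 = 96 (a half-hour = 30 minutes).

96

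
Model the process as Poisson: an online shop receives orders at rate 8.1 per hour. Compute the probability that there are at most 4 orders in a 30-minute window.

Over the interval, μ = 8.1 × 0.5 = 4.05 (a 30-minute window = 0.5 hours).
P(N ≤ 4) = Σ_{j=0}^{4} e^(−μ) μ^j/j! ≈ 0.6191.

0.6191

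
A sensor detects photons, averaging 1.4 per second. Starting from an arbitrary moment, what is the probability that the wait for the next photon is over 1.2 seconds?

The wait for the next event is exponential with rate λ = 1.4 per second.
P(T > 1.2) = e^(−λt) = e^(−1.4 × 1.2) = e^(−1.68) ≈ 0.1864.

0.1864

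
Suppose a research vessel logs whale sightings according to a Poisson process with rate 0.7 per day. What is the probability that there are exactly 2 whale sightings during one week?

0.0894

Over the interval, μ = 0.7 × 7 = 4.9 (a week = 7 days).
P(N = 2) = e^(−μ) μ^2/2! = e^(−4.9) · 4.9^2/2 ≈ 0.0894.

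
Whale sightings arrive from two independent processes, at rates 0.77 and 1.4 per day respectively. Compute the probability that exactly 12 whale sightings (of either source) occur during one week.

Independent Poisson processes superpose: combined rate λ = 0.77 + 1.4 = 2.17 per day.
Over the interval, μ = 2.17 × 7 = 15.19 (a week = 7 days).
P(N = 12) = e^(−15.19) · 15.19^12/12! ≈ 0.0797.

0.0797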